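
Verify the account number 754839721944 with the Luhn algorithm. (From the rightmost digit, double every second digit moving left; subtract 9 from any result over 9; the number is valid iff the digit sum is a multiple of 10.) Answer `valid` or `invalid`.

invalid

From the right, keep odd positions and double even positions (subtract 9 from any doubled value over 9):
  doubled (positions 2,4,...): 8 2 5 6 8 5 → sum 34
  kept (positions 1,3,...): 4 9 2 9 8 5 → sum 37
Total = 71.
71 mod 10 = 1, so the number is invalid.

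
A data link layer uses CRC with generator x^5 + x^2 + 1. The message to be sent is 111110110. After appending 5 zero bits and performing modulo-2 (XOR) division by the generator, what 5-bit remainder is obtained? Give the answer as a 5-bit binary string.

Append 5 zeros: 11111011000000. Divide by 100101 (XOR where the leading bit is 1):
  pos 0: 111110 XOR 100101 = 011011
  pos 1: 110111 XOR 100101 = 010010
  pos 2: 100101 XOR 100101 = 000000
Remainder (last 5 bits) = 00000. This is the CRC / FCS.

00000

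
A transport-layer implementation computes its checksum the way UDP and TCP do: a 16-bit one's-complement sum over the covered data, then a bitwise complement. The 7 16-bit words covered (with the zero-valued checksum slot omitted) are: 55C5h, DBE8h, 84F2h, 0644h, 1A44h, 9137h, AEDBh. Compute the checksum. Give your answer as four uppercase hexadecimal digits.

One's-complement addition (fold any carry out of bit 15 back into bit 0):
  0x55C5 + 0xDBE8 = 0x131AD → wrap carry → 0x31AE
  0x31AE + 0x84F2 = 0x0B6A0
  0xB6A0 + 0x0644 = 0x0BCE4
  0xBCE4 + 0x1A44 = 0x0D728
  0xD728 + 0x9137 = 0x1685F → wrap carry → 0x6860
  0x6860 + 0xAEDB = 0x1173B → wrap carry → 0x173C
One's-complement sum = 0x173C.
Checksum = ~0x173C & 0xFFFF = 0xE8C3.

E8C3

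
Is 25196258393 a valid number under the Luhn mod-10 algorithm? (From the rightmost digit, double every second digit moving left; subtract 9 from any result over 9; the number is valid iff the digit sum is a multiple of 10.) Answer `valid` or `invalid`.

From the right, keep odd positions and double even positions (subtract 9 from any doubled value over 9):
  doubled (positions 2,4,...): 9 7 4 9 1 → sum 30
  kept (positions 1,3,...): 3 3 5 6 1 2 → sum 20
Total = 50.
50 mod 10 = 0, so the number is valid.

valid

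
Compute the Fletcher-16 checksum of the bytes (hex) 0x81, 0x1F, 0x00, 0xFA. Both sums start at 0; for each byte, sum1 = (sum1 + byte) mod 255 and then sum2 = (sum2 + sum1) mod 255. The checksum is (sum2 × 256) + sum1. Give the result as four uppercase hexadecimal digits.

5E9B

Running sums (mod 255):
  after byte 0 (0x81): sum1=129, sum2=129
  after byte 1 (0x1F): sum1=160, sum2=34
  after byte 2 (0x00): sum1=160, sum2=194
  after byte 3 (0xFA): sum1=155, sum2=94
Checksum = sum2·256 + sum1 = 94·256 + 155 = 24219 = 0x5E9B.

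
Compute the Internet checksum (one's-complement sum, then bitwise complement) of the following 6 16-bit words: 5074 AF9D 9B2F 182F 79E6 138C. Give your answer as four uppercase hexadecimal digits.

One's-complement addition (fold any carry out of bit 15 back into bit 0):
  0x5074 + 0xAF9D = 0x10011 → wrap carry → 0x0012
  0x0012 + 0x9B2F = 0x09B41
  0x9B41 + 0x182F = 0x0B370
  0xB370 + 0x79E6 = 0x12D56 → wrap carry → 0x2D57
  0x2D57 + 0x138C = 0x040E3
One's-complement sum = 0x40E3.
Checksum = ~0x40E3 & 0xFFFF = 0xBF1C.

BF1C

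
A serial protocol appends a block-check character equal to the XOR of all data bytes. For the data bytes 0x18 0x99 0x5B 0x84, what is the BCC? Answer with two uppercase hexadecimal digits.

5E

XOR the bytes together:
  start with 0x18
  0x18 ⊕ 0x99 = 0x81
  0x81 ⊕ 0x5B = 0xDA
  0xDA ⊕ 0x84 = 0x5E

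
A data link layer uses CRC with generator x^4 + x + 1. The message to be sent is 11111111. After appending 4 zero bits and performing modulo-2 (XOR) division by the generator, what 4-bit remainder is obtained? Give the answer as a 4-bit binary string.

0100

Append 4 zeros: 111111110000. Divide by 10011 (XOR where the leading bit is 1):
  pos 0: 11111 XOR 10011 = 01100
  pos 1: 11001 XOR 10011 = 01010
  pos 2: 10101 XOR 10011 = 00110
  pos 4: 11010 XOR 10011 = 01001
  pos 5: 10010 XOR 10011 = 00001
Remainder (last 4 bits) = 0100. This is the CRC / FCS.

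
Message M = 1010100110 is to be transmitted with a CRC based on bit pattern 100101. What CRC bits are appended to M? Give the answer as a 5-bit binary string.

11100

Append 5 zeros: 101010011000000. Divide by 100101 (XOR where the leading bit is 1):
  pos 0: 101010 XOR 100101 = 001111
  pos 2: 111101 XOR 100101 = 011000
  pos 3: 110001 XOR 100101 = 010100
  pos 4: 101000 XOR 100101 = 001101
  pos 6: 110100 XOR 100101 = 010001
  pos 7: 100010 XOR 100101 = 000111
Remainder (last 5 bits) = 11100. This is the CRC / FCS.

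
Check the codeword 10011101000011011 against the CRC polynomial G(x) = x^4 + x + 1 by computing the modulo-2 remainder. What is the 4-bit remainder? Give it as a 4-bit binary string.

Modulo-2 division of 10011101000011011 by 10011:
  pos 0: 10011 XOR 10011 = 00000
  pos 5: 10100 XOR 10011 = 00111
  pos 7: 11100 XOR 10011 = 01111
  pos 8: 11111 XOR 10011 = 01100
  pos 9: 11001 XOR 10011 = 01010
  pos 10: 10100 XOR 10011 = 00111
  pos 12: 11111 XOR 10011 = 01100
Remainder = 1100 (nonzero — an error is detected).

1100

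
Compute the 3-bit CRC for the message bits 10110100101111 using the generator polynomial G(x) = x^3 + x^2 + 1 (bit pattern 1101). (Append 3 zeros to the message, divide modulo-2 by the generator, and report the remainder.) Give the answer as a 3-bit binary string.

Append 3 zeros: 10110100101111000. Divide by 1101 (XOR where the leading bit is 1):
  pos 0: 1011 XOR 1101 = 0110
  pos 1: 1100 XOR 1101 = 0001
  pos 4: 1100 XOR 1101 = 0001
  pos 7: 1101 XOR 1101 = 0000
  pos 11: 1110 XOR 1101 = 0011
  pos 13: 1100 XOR 1101 = 0001
Remainder (last 3 bits) = 001. This is the CRC / FCS.

001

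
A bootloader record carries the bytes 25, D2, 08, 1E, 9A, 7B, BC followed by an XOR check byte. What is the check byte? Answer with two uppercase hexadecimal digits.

XOR the bytes together:
  start with 0x25
  0x25 ⊕ 0xD2 = 0xF7
  0xF7 ⊕ 0x08 = 0xFF
  0xFF ⊕ 0x1E = 0xE1
  0xE1 ⊕ 0x9A = 0x7B
  0x7B ⊕ 0x7B = 0x00
  0x00 ⊕ 0xBC = 0xBC

BC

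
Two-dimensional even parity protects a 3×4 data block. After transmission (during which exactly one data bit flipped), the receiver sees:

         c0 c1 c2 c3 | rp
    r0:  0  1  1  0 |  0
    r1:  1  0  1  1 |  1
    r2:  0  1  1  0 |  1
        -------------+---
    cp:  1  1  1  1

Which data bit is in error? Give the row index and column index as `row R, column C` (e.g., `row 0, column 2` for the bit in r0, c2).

Recompute each row's even parity and compare to rp:
  r0: data parity 0, sent rp 0 → ok
  r1: data parity 1, sent rp 1 → ok
  r2: data parity 0, sent rp 1 → mismatch
Recompute each column's even parity and compare to cp:
  c0: data parity 1, sent cp 1 → ok
  c1: data parity 0, sent cp 1 → mismatch
  c2: data parity 1, sent cp 1 → ok
  c3: data parity 1, sent cp 1 → ok
Exactly one row (r2) and one column (c1) fail → the flipped bit is at their intersection.

row 2, column 1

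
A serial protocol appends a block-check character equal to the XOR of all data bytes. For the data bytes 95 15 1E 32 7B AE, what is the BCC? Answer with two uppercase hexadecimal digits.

79

XOR the bytes together:
  start with 0x95
  0x95 ⊕ 0x15 = 0x80
  0x80 ⊕ 0x1E = 0x9E
  0x9E ⊕ 0x32 = 0xAC
  0xAC ⊕ 0x7B = 0xD7
  0xD7 ⊕ 0xAE = 0x79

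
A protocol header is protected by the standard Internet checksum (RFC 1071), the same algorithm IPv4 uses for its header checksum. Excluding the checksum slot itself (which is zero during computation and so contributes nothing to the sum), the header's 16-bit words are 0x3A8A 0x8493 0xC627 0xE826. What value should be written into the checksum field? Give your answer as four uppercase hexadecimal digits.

9293

One's-complement addition (fold any carry out of bit 15 back into bit 0):
  0x3A8A + 0x8493 = 0x0BF1D
  0xBF1D + 0xC627 = 0x18544 → wrap carry → 0x8545
  0x8545 + 0xE826 = 0x16D6B → wrap carry → 0x6D6C
One's-complement sum = 0x6D6C.
Checksum = ~0x6D6C & 0xFFFF = 0x9293.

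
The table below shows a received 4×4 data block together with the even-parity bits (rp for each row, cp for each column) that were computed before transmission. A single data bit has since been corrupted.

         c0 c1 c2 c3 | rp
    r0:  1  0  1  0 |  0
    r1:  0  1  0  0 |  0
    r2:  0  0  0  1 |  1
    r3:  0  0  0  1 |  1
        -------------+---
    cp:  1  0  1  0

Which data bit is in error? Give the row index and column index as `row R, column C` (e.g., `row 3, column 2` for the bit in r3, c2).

row 1, column 1

Recompute each row's even parity and compare to rp:
  r0: data parity 0, sent rp 0 → ok
  r1: data parity 1, sent rp 0 → mismatch
  r2: data parity 1, sent rp 1 → ok
  r3: data parity 1, sent rp 1 → ok
Recompute each column's even parity and compare to cp:
  c0: data parity 1, sent cp 1 → ok
  c1: data parity 1, sent cp 0 → mismatch
  c2: data parity 1, sent cp 1 → ok
  c3: data parity 0, sent cp 0 → ok
Exactly one row (r1) and one column (c1) fail → the flipped bit is at their intersection.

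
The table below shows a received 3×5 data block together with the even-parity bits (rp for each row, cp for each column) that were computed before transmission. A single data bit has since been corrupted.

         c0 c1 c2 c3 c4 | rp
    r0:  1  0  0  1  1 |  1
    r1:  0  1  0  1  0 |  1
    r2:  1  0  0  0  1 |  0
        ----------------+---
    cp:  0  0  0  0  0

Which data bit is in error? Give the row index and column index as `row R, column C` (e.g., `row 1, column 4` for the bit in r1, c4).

row 1, column 1

Recompute each row's even parity and compare to rp:
  r0: data parity 1, sent rp 1 → ok
  r1: data parity 0, sent rp 1 → mismatch
  r2: data parity 0, sent rp 0 → ok
Recompute each column's even parity and compare to cp:
  c0: data parity 0, sent cp 0 → ok
  c1: data parity 1, sent cp 0 → mismatch
  c2: data parity 0, sent cp 0 → ok
  c3: data parity 0, sent cp 0 → ok
  c4: data parity 0, sent cp 0 → ok
Exactly one row (r1) and one column (c1) fail → the flipped bit is at their intersection.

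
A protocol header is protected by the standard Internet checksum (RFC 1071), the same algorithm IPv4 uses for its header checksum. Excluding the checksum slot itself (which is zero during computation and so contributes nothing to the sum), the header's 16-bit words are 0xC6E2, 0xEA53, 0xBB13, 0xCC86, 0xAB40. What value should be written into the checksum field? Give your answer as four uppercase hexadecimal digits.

1BEE

One's-complement addition (fold any carry out of bit 15 back into bit 0):
  0xC6E2 + 0xEA53 = 0x1B135 → wrap carry → 0xB136
  0xB136 + 0xBB13 = 0x16C49 → wrap carry → 0x6C4A
  0x6C4A + 0xCC86 = 0x138D0 → wrap carry → 0x38D1
  0x38D1 + 0xAB40 = 0x0E411
One's-complement sum = 0xE411.
Checksum = ~0xE411 & 0xFFFF = 0x1BEE.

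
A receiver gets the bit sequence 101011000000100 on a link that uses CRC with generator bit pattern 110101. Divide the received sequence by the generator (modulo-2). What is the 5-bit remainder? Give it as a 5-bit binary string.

Modulo-2 division of 101011000000100 by 110101:
  pos 0: 101011 XOR 110101 = 011110
  pos 1: 111100 XOR 110101 = 001001
  pos 3: 100100 XOR 110101 = 010001
  pos 4: 100010 XOR 110101 = 010111
  pos 5: 101110 XOR 110101 = 011011
  pos 6: 110110 XOR 110101 = 000011
Remainder = 11100 (nonzero — an error is detected).

11100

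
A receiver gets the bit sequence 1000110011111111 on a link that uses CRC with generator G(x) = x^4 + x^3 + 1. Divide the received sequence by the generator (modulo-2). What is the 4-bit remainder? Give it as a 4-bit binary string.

Modulo-2 division of 1000110011111111 by 11001:
  pos 0: 10001 XOR 11001 = 01000
  pos 1: 10001 XOR 11001 = 01000
  pos 2: 10000 XOR 11001 = 01001
  pos 3: 10010 XOR 11001 = 01011
  pos 4: 10111 XOR 11001 = 01110
  pos 5: 11101 XOR 11001 = 00100
  pos 7: 10011 XOR 11001 = 01010
  pos 8: 10101 XOR 11001 = 01100
  pos 9: 11001 XOR 11001 = 00000
Remainder = 0011 (nonzero — an error is detected).

0011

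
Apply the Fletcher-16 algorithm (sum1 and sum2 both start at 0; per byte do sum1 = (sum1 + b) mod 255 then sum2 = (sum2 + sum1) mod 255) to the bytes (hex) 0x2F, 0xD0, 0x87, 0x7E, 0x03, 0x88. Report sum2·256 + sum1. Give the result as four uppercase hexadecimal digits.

5791

Running sums (mod 255):
  after byte 0 (0x2F): sum1=47, sum2=47
  after byte 1 (0xD0): sum1=0, sum2=47
  after byte 2 (0x87): sum1=135, sum2=182
  after byte 3 (0x7E): sum1=6, sum2=188
  after byte 4 (0x03): sum1=9, sum2=197
  after byte 5 (0x88): sum1=145, sum2=87
Checksum = sum2·256 + sum1 = 87·256 + 145 = 22417 = 0x5791.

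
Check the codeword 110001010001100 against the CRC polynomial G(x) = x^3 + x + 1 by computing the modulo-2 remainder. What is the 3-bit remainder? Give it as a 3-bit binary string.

110

Modulo-2 division of 110001010001100 by 1011:
  pos 0: 1100 XOR 1011 = 0111
  pos 1: 1110 XOR 1011 = 0101
  pos 2: 1011 XOR 1011 = 0000
  pos 7: 1000 XOR 1011 = 0011
  pos 9: 1111 XOR 1011 = 0100
  pos 10: 1000 XOR 1011 = 0011
Remainder = 110 (nonzero — an error is detected).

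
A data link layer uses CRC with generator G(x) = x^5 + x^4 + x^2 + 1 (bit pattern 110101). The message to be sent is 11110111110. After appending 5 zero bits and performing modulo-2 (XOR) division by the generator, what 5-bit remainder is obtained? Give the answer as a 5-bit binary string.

10110

Append 5 zeros: 1111011111000000. Divide by 110101 (XOR where the leading bit is 1):
  pos 0: 111101 XOR 110101 = 001000
  pos 2: 100011 XOR 110101 = 010110
  pos 3: 101101 XOR 110101 = 011000
  pos 4: 110001 XOR 110101 = 000100
  pos 7: 100000 XOR 110101 = 010101
  pos 8: 101010 XOR 110101 = 011111
  pos 9: 111110 XOR 110101 = 001011
Remainder (last 5 bits) = 10110. This is the CRC / FCS.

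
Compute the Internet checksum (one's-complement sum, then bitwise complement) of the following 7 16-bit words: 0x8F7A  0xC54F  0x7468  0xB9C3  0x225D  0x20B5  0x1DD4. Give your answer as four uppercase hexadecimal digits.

One's-complement addition (fold any carry out of bit 15 back into bit 0):
  0x8F7A + 0xC54F = 0x154C9 → wrap carry → 0x54CA
  0x54CA + 0x7468 = 0x0C932
  0xC932 + 0xB9C3 = 0x182F5 → wrap carry → 0x82F6
  0x82F6 + 0x225D = 0x0A553
  0xA553 + 0x20B5 = 0x0C608
  0xC608 + 0x1DD4 = 0x0E3DC
One's-complement sum = 0xE3DC.
Checksum = ~0xE3DC & 0xFFFF = 0x1C23.

1C23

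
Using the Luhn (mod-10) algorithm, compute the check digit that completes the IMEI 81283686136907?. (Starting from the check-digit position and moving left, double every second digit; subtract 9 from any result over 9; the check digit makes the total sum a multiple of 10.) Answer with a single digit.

Partial digits right→left: 7 0 9 6 3 1 6 8 6 3 8 2 1 8
Double every second digit counting from the check-digit position (so the 1st, 3rd, 5th, ... of the partial from the right).
  doubled (with −9 where >9): 5 9 6 3 3 7 2 → sum 35
  kept as-is: 0 6 1 8 3 2 8 → sum 28
Total = 35 + 28 = 63.
Check digit = (10 − (63 mod 10)) mod 10 = 7.

7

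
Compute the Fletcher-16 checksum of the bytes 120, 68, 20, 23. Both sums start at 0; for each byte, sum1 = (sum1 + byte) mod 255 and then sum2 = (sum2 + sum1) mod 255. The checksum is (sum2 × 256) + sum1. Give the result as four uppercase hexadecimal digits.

Running sums (mod 255):
  after byte 0 (120): sum1=120, sum2=120
  after byte 1 (68): sum1=188, sum2=53
  after byte 2 (20): sum1=208, sum2=6
  after byte 3 (23): sum1=231, sum2=237
Checksum = sum2·256 + sum1 = 237·256 + 231 = 60903 = 0xEDE7.

EDE7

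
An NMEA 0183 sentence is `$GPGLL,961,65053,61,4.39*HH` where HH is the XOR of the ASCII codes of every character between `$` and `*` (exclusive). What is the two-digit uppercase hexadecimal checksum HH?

4C

XOR the ASCII codes of the payload characters:
  'G' = 0x47 → acc = 0x47
  'P' = 0x50 → acc = 0x17
  'G' = 0x47 → acc = 0x50
  'L' = 0x4C → acc = 0x1C
  'L' = 0x4C → acc = 0x50
  ',' = 0x2C → acc = 0x7C
  '9' = 0x39 → acc = 0x45
  '6' = 0x36 → acc = 0x73
  '1' = 0x31 → acc = 0x42
  ',' = 0x2C → acc = 0x6E
  '6' = 0x36 → acc = 0x58
  '5' = 0x35 → acc = 0x6D
  '0' = 0x30 → acc = 0x5D
  '5' = 0x35 → acc = 0x68
  '3' = 0x33 → acc = 0x5B
  ',' = 0x2C → acc = 0x77
  '6' = 0x36 → acc = 0x41
  '1' = 0x31 → acc = 0x70
  ',' = 0x2C → acc = 0x5C
  '4' = 0x34 → acc = 0x68
  '.' = 0x2E → acc = 0x46
  '3' = 0x33 → acc = 0x75
  '9' = 0x39 → acc = 0x4C
Checksum = 0x4C.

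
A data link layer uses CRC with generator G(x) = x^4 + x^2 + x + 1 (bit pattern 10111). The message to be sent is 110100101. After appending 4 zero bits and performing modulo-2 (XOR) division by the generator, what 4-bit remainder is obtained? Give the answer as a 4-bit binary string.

Append 4 zeros: 1101001010000. Divide by 10111 (XOR where the leading bit is 1):
  pos 0: 11010 XOR 10111 = 01101
  pos 1: 11010 XOR 10111 = 01101
  pos 2: 11011 XOR 10111 = 01100
  pos 3: 11000 XOR 10111 = 01111
  pos 4: 11111 XOR 10111 = 01000
  pos 5: 10000 XOR 10111 = 00111
  pos 7: 11100 XOR 10111 = 01011
  pos 8: 10110 XOR 10111 = 00001
Remainder (last 4 bits) = 0001. This is the CRC / FCS.

0001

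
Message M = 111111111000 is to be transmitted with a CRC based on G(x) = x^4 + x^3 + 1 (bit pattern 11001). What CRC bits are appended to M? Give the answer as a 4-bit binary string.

0011

Append 4 zeros: 1111111110000000. Divide by 11001 (XOR where the leading bit is 1):
  pos 0: 11111 XOR 11001 = 00110
  pos 2: 11011 XOR 11001 = 00010
  pos 5: 10110 XOR 11001 = 01111
  pos 6: 11110 XOR 11001 = 00111
  pos 8: 11100 XOR 11001 = 00101
  pos 10: 10100 XOR 11001 = 01101
  pos 11: 11010 XOR 11001 = 00011
Remainder (last 4 bits) = 0011. This is the CRC / FCS.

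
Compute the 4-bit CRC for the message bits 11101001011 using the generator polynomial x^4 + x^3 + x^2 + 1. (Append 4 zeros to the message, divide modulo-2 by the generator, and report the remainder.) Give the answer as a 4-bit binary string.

Append 4 zeros: 111010010110000. Divide by 11101 (XOR where the leading bit is 1):
  pos 0: 11101 XOR 11101 = 00000
  pos 7: 10110 XOR 11101 = 01011
  pos 8: 10110 XOR 11101 = 01011
  pos 9: 10110 XOR 11101 = 01011
  pos 10: 10110 XOR 11101 = 01011
Remainder (last 4 bits) = 1011. This is the CRC / FCS.

1011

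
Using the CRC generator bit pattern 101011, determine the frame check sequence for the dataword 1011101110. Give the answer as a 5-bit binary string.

Append 5 zeros: 101110111000000. Divide by 101011 (XOR where the leading bit is 1):
  pos 0: 101110 XOR 101011 = 000101
  pos 3: 101111 XOR 101011 = 000100
  pos 6: 100000 XOR 101011 = 001011
  pos 8: 101100 XOR 101011 = 000111
Remainder (last 5 bits) = 01110. This is the CRC / FCS.

01110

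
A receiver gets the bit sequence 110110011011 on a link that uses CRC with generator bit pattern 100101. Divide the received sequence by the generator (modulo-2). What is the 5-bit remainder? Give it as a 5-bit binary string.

Modulo-2 division of 110110011011 by 100101:
  pos 0: 110110 XOR 100101 = 010011
  pos 1: 100110 XOR 100101 = 000011
  pos 5: 111101 XOR 100101 = 011000
  pos 6: 110001 XOR 100101 = 010100
Remainder = 10100 (nonzero — an error is detected).

10100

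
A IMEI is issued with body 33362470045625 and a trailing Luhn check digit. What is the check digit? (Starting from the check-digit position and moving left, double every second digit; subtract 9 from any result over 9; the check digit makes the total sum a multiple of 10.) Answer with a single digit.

Partial digits right→left: 5 2 6 5 4 0 0 7 4 2 6 3 3 3
Double every second digit counting from the check-digit position (so the 1st, 3rd, 5th, ... of the partial from the right).
  doubled (with −9 where >9): 1 3 8 0 8 3 6 → sum 29
  kept as-is: 2 5 0 7 2 3 3 → sum 22
Total = 29 + 22 = 51.
Check digit = (10 − (51 mod 10)) mod 10 = 9.

9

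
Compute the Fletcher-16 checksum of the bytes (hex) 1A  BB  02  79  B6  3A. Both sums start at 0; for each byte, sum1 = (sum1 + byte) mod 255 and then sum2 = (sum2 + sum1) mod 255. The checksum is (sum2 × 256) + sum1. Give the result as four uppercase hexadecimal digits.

Running sums (mod 255):
  after byte 0 (1A): sum1=26, sum2=26
  after byte 1 (BB): sum1=213, sum2=239
  after byte 2 (02): sum1=215, sum2=199
  after byte 3 (79): sum1=81, sum2=25
  after byte 4 (B6): sum1=8, sum2=33
  after byte 5 (3A): sum1=66, sum2=99
Checksum = sum2·256 + sum1 = 99·256 + 66 = 25410 = 0x6342.

6342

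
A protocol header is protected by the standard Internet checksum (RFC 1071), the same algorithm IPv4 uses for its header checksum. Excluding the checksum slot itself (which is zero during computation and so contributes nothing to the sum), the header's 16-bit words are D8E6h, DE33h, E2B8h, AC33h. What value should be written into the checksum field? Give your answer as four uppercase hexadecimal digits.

B9F8

One's-complement addition (fold any carry out of bit 15 back into bit 0):
  0xD8E6 + 0xDE33 = 0x1B719 → wrap carry → 0xB71A
  0xB71A + 0xE2B8 = 0x199D2 → wrap carry → 0x99D3
  0x99D3 + 0xAC33 = 0x14606 → wrap carry → 0x4607
One's-complement sum = 0x4607.
Checksum = ~0x4607 & 0xFFFF = 0xB9F8.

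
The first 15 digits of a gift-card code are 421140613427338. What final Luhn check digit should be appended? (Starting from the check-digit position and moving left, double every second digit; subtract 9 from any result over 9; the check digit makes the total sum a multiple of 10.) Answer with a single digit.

8

Partial digits right→left: 8 3 3 7 2 4 3 1 6 0 4 1 1 2 4
Double every second digit counting from the check-digit position (so the 1st, 3rd, 5th, ... of the partial from the right).
  doubled (with −9 where >9): 7 6 4 6 3 8 2 8 → sum 44
  kept as-is: 3 7 4 1 0 1 2 → sum 18
Total = 44 + 18 = 62.
Check digit = (10 − (62 mod 10)) mod 10 = 8.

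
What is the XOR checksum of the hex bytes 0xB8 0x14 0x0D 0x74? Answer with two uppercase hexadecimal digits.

D5

XOR the bytes together:
  start with 0xB8
  0xB8 ⊕ 0x14 = 0xAC
  0xAC ⊕ 0x0D = 0xA1
  0xA1 ⊕ 0x74 = 0xD5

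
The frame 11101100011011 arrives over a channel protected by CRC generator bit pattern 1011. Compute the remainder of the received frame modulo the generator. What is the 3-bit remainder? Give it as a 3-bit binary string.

Modulo-2 division of 11101100011011 by 1011:
  pos 0: 1110 XOR 1011 = 0101
  pos 1: 1011 XOR 1011 = 0000
  pos 5: 1000 XOR 1011 = 0011
  pos 7: 1111 XOR 1011 = 0100
  pos 8: 1000 XOR 1011 = 0011
  pos 10: 1111 XOR 1011 = 0100
Remainder = 100 (nonzero — an error is detected).

100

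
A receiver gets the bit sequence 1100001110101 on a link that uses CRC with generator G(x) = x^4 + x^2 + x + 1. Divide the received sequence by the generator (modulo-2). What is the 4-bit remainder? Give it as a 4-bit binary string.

Modulo-2 division of 1100001110101 by 10111:
  pos 0: 11000 XOR 10111 = 01111
  pos 1: 11110 XOR 10111 = 01001
  pos 2: 10011 XOR 10111 = 00100
  pos 4: 10011 XOR 10111 = 00100
  pos 6: 10001 XOR 10111 = 00110
  pos 8: 11001 XOR 10111 = 01110
Remainder = 1110 (nonzero — an error is detected).

1110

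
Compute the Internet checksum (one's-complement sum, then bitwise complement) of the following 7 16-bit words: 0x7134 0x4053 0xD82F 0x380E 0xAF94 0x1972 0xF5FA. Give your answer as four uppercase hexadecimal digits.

7F38

One's-complement addition (fold any carry out of bit 15 back into bit 0):
  0x7134 + 0x4053 = 0x0B187
  0xB187 + 0xD82F = 0x189B6 → wrap carry → 0x89B7
  0x89B7 + 0x380E = 0x0C1C5
  0xC1C5 + 0xAF94 = 0x17159 → wrap carry → 0x715A
  0x715A + 0x1972 = 0x08ACC
  0x8ACC + 0xF5FA = 0x180C6 → wrap carry → 0x80C7
One's-complement sum = 0x80C7.
Checksum = ~0x80C7 & 0xFFFF = 0x7F38.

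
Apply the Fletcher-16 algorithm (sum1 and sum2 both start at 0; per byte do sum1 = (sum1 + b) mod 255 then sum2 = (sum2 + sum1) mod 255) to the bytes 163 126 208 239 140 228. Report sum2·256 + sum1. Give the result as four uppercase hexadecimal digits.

5F54

Running sums (mod 255):
  after byte 0 (163): sum1=163, sum2=163
  after byte 1 (126): sum1=34, sum2=197
  after byte 2 (208): sum1=242, sum2=184
  after byte 3 (239): sum1=226, sum2=155
  after byte 4 (140): sum1=111, sum2=11
  after byte 5 (228): sum1=84, sum2=95
Checksum = sum2·256 + sum1 = 95·256 + 84 = 24404 = 0x5F54.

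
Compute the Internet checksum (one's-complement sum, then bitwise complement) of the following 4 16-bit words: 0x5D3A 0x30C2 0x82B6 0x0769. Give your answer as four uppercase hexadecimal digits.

One's-complement addition (fold any carry out of bit 15 back into bit 0):
  0x5D3A + 0x30C2 = 0x08DFC
  0x8DFC + 0x82B6 = 0x110B2 → wrap carry → 0x10B3
  0x10B3 + 0x0769 = 0x0181C
One's-complement sum = 0x181C.
Checksum = ~0x181C & 0xFFFF = 0xE7E3.

E7E3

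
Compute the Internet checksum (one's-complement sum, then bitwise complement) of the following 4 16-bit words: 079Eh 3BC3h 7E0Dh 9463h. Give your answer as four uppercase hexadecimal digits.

AA2D

One's-complement addition (fold any carry out of bit 15 back into bit 0):
  0x079E + 0x3BC3 = 0x04361
  0x4361 + 0x7E0D = 0x0C16E
  0xC16E + 0x9463 = 0x155D1 → wrap carry → 0x55D2
One's-complement sum = 0x55D2.
Checksum = ~0x55D2 & 0xFFFF = 0xAA2D.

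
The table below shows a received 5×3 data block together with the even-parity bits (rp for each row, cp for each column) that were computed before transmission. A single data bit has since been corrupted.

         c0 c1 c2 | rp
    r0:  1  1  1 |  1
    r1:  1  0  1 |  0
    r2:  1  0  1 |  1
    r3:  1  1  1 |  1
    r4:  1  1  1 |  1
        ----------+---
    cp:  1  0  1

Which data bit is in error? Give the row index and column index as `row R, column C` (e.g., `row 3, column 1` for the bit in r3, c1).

Recompute each row's even parity and compare to rp:
  r0: data parity 1, sent rp 1 → ok
  r1: data parity 0, sent rp 0 → ok
  r2: data parity 0, sent rp 1 → mismatch
  r3: data parity 1, sent rp 1 → ok
  r4: data parity 1, sent rp 1 → ok
Recompute each column's even parity and compare to cp:
  c0: data parity 1, sent cp 1 → ok
  c1: data parity 1, sent cp 0 → mismatch
  c2: data parity 1, sent cp 1 → ok
Exactly one row (r2) and one column (c1) fail → the flipped bit is at their intersection.

row 2, column 1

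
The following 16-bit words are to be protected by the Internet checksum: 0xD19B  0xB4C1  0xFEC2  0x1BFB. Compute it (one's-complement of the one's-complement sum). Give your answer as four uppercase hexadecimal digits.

5EE4

One's-complement addition (fold any carry out of bit 15 back into bit 0):
  0xD19B + 0xB4C1 = 0x1865C → wrap carry → 0x865D
  0x865D + 0xFEC2 = 0x1851F → wrap carry → 0x8520
  0x8520 + 0x1BFB = 0x0A11B
One's-complement sum = 0xA11B.
Checksum = ~0xA11B & 0xFFFF = 0x5EE4.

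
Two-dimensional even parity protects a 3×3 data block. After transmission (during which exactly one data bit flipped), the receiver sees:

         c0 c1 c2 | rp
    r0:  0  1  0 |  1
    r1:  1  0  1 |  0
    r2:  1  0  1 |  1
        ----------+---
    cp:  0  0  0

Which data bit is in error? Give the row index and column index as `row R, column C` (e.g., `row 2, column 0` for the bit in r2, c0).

Recompute each row's even parity and compare to rp:
  r0: data parity 1, sent rp 1 → ok
  r1: data parity 0, sent rp 0 → ok
  r2: data parity 0, sent rp 1 → mismatch
Recompute each column's even parity and compare to cp:
  c0: data parity 0, sent cp 0 → ok
  c1: data parity 1, sent cp 0 → mismatch
  c2: data parity 0, sent cp 0 → ok
Exactly one row (r2) and one column (c1) fail → the flipped bit is at their intersection.

row 2, column 1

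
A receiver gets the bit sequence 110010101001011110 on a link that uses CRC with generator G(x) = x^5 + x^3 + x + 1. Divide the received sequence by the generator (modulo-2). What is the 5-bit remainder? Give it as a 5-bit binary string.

00000

Modulo-2 division of 110010101001011110 by 101011:
  pos 0: 110010 XOR 101011 = 011001
  pos 1: 110011 XOR 101011 = 011000
  pos 2: 110000 XOR 101011 = 011011
  pos 3: 110111 XOR 101011 = 011100
  pos 4: 111000 XOR 101011 = 010011
  pos 5: 100110 XOR 101011 = 001101
  pos 7: 110110 XOR 101011 = 011101
  pos 8: 111011 XOR 101011 = 010000
  pos 9: 100001 XOR 101011 = 001010
  pos 11: 101011 XOR 101011 = 000000
Remainder = 00000 (zero — the frame passes the CRC check).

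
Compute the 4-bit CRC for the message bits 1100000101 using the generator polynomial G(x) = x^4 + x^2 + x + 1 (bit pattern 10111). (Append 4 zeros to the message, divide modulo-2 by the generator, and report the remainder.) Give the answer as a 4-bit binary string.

Append 4 zeros: 11000001010000. Divide by 10111 (XOR where the leading bit is 1):
  pos 0: 11000 XOR 10111 = 01111
  pos 1: 11110 XOR 10111 = 01001
  pos 2: 10010 XOR 10111 = 00101
  pos 4: 10110 XOR 10111 = 00001
  pos 8: 11000 XOR 10111 = 01111
  pos 9: 11110 XOR 10111 = 01001
Remainder (last 4 bits) = 1001. This is the CRC / FCS.

1001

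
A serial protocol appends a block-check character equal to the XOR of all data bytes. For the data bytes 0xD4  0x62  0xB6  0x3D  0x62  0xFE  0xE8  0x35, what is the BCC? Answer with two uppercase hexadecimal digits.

7C

XOR the bytes together:
  start with 0xD4
  0xD4 ⊕ 0x62 = 0xB6
  0xB6 ⊕ 0xB6 = 0x00
  0x00 ⊕ 0x3D = 0x3D
  0x3D ⊕ 0x62 = 0x5F
  0x5F ⊕ 0xFE = 0xA1
  0xA1 ⊕ 0xE8 = 0x49
  0x49 ⊕ 0x35 = 0x7C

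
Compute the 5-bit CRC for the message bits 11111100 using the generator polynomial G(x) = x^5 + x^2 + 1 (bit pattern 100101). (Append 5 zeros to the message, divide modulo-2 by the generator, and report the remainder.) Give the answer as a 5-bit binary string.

11011

Append 5 zeros: 1111110000000. Divide by 100101 (XOR where the leading bit is 1):
  pos 0: 111111 XOR 100101 = 011010
  pos 1: 110100 XOR 100101 = 010001
  pos 2: 100010 XOR 100101 = 000111
  pos 5: 111000 XOR 100101 = 011101
  pos 6: 111010 XOR 100101 = 011111
  pos 7: 111110 XOR 100101 = 011011
Remainder (last 5 bits) = 11011. This is the CRC / FCS.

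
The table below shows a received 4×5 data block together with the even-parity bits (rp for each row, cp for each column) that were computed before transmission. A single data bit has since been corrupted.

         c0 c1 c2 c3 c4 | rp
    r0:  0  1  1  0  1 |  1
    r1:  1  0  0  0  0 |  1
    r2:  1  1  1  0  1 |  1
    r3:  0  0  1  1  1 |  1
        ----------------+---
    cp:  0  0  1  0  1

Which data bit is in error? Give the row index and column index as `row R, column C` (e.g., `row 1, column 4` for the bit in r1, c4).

Recompute each row's even parity and compare to rp:
  r0: data parity 1, sent rp 1 → ok
  r1: data parity 1, sent rp 1 → ok
  r2: data parity 0, sent rp 1 → mismatch
  r3: data parity 1, sent rp 1 → ok
Recompute each column's even parity and compare to cp:
  c0: data parity 0, sent cp 0 → ok
  c1: data parity 0, sent cp 0 → ok
  c2: data parity 1, sent cp 1 → ok
  c3: data parity 1, sent cp 0 → mismatch
  c4: data parity 1, sent cp 1 → ok
Exactly one row (r2) and one column (c3) fail → the flipped bit is at their intersection.

row 2, column 3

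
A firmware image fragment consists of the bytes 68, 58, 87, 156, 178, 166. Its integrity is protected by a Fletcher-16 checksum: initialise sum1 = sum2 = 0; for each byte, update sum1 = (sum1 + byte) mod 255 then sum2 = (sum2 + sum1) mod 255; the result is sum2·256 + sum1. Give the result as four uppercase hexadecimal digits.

Running sums (mod 255):
  after byte 0 (68): sum1=68, sum2=68
  after byte 1 (58): sum1=126, sum2=194
  after byte 2 (87): sum1=213, sum2=152
  after byte 3 (156): sum1=114, sum2=11
  after byte 4 (178): sum1=37, sum2=48
  after byte 5 (166): sum1=203, sum2=251
Checksum = sum2·256 + sum1 = 251·256 + 203 = 64459 = 0xFBCB.

FBCB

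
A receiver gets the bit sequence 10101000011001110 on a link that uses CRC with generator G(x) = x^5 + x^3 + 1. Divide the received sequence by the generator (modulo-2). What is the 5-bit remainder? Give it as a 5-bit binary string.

Modulo-2 division of 10101000011001110 by 101001:
  pos 0: 101010 XOR 101001 = 000011
  pos 4: 110001 XOR 101001 = 011000
  pos 5: 110001 XOR 101001 = 011000
  pos 6: 110000 XOR 101001 = 011001
  pos 7: 110010 XOR 101001 = 011011
  pos 8: 110111 XOR 101001 = 011110
  pos 9: 111101 XOR 101001 = 010100
  pos 10: 101001 XOR 101001 = 000000
Remainder = 00000 (zero — the frame passes the CRC check).

00000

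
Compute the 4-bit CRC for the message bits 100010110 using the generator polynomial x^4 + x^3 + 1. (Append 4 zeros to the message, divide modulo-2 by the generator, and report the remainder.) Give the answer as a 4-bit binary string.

1001

Append 4 zeros: 1000101100000. Divide by 11001 (XOR where the leading bit is 1):
  pos 0: 10001 XOR 11001 = 01000
  pos 1: 10000 XOR 11001 = 01001
  pos 2: 10011 XOR 11001 = 01010
  pos 3: 10101 XOR 11001 = 01100
  pos 4: 11000 XOR 11001 = 00001
  pos 8: 10000 XOR 11001 = 01001
Remainder (last 4 bits) = 1001. This is the CRC / FCS.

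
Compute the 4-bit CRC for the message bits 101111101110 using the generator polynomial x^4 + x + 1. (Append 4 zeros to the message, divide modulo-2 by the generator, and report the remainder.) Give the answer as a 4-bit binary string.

Append 4 zeros: 1011111011100000. Divide by 10011 (XOR where the leading bit is 1):
  pos 0: 10111 XOR 10011 = 00100
  pos 2: 10011 XOR 10011 = 00000
  pos 8: 11100 XOR 10011 = 01111
  pos 9: 11110 XOR 10011 = 01101
  pos 10: 11010 XOR 10011 = 01001
  pos 11: 10010 XOR 10011 = 00001
Remainder (last 4 bits) = 0001. This is the CRC / FCS.

0001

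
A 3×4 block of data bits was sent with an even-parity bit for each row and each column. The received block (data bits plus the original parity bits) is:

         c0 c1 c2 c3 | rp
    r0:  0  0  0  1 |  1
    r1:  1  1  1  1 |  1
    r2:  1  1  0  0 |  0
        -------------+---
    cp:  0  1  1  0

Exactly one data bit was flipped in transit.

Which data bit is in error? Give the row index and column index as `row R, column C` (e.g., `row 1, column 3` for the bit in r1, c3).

row 1, column 1

Recompute each row's even parity and compare to rp:
  r0: data parity 1, sent rp 1 → ok
  r1: data parity 0, sent rp 1 → mismatch
  r2: data parity 0, sent rp 0 → ok
Recompute each column's even parity and compare to cp:
  c0: data parity 0, sent cp 0 → ok
  c1: data parity 0, sent cp 1 → mismatch
  c2: data parity 1, sent cp 1 → ok
  c3: data parity 0, sent cp 0 → ok
Exactly one row (r1) and one column (c1) fail → the flipped bit is at their intersection.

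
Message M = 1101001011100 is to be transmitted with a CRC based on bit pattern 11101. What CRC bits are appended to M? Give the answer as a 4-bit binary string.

Append 4 zeros: 11010010111000000. Divide by 11101 (XOR where the leading bit is 1):
  pos 0: 11010 XOR 11101 = 00111
  pos 2: 11101 XOR 11101 = 00000
  pos 8: 11100 XOR 11101 = 00001
  pos 12: 10000 XOR 11101 = 01101
Remainder (last 4 bits) = 1101. This is the CRC / FCS.

1101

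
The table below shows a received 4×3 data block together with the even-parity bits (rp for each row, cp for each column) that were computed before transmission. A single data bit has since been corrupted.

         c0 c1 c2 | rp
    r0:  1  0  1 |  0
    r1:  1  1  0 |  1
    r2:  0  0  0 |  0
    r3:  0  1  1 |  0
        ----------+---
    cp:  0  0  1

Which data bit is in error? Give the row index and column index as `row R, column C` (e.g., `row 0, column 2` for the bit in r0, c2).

row 1, column 2

Recompute each row's even parity and compare to rp:
  r0: data parity 0, sent rp 0 → ok
  r1: data parity 0, sent rp 1 → mismatch
  r2: data parity 0, sent rp 0 → ok
  r3: data parity 0, sent rp 0 → ok
Recompute each column's even parity and compare to cp:
  c0: data parity 0, sent cp 0 → ok
  c1: data parity 0, sent cp 0 → ok
  c2: data parity 0, sent cp 1 → mismatch
Exactly one row (r1) and one column (c2) fail → the flipped bit is at their intersection.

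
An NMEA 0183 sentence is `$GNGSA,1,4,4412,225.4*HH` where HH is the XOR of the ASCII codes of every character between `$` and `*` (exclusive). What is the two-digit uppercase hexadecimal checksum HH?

75

XOR the ASCII codes of the payload characters:
  'G' = 0x47 → acc = 0x47
  'N' = 0x4E → acc = 0x09
  'G' = 0x47 → acc = 0x4E
  'S' = 0x53 → acc = 0x1D
  'A' = 0x41 → acc = 0x5C
  ',' = 0x2C → acc = 0x70
  '1' = 0x31 → acc = 0x41
  ',' = 0x2C → acc = 0x6D
  '4' = 0x34 → acc = 0x59
  ',' = 0x2C → acc = 0x75
  '4' = 0x34 → acc = 0x41
  '4' = 0x34 → acc = 0x75
  '1' = 0x31 → acc = 0x44
  '2' = 0x32 → acc = 0x76
  ',' = 0x2C → acc = 0x5A
  '2' = 0x32 → acc = 0x68
  '2' = 0x32 → acc = 0x5A
  '5' = 0x35 → acc = 0x6F
  '.' = 0x2E → acc = 0x41
  '4' = 0x34 → acc = 0x75
Checksum = 0x75.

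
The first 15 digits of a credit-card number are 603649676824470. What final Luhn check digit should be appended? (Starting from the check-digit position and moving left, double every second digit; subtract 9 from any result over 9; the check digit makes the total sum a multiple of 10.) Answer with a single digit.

Partial digits right→left: 0 7 4 4 2 8 6 7 6 9 4 6 3 0 6
Double every second digit counting from the check-digit position (so the 1st, 3rd, 5th, ... of the partial from the right).
  doubled (with −9 where >9): 0 8 4 3 3 8 6 3 → sum 35
  kept as-is: 7 4 8 7 9 6 0 → sum 41
Total = 35 + 41 = 76.
Check digit = (10 − (76 mod 10)) mod 10 = 4.

4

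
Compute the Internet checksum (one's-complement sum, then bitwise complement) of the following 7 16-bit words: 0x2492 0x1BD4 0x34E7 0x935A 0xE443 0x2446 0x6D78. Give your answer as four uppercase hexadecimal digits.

8155

One's-complement addition (fold any carry out of bit 15 back into bit 0):
  0x2492 + 0x1BD4 = 0x04066
  0x4066 + 0x34E7 = 0x0754D
  0x754D + 0x935A = 0x108A7 → wrap carry → 0x08A8
  0x08A8 + 0xE443 = 0x0ECEB
  0xECEB + 0x2446 = 0x11131 → wrap carry → 0x1132
  0x1132 + 0x6D78 = 0x07EAA
One's-complement sum = 0x7EAA.
Checksum = ~0x7EAA & 0xFFFF = 0x8155.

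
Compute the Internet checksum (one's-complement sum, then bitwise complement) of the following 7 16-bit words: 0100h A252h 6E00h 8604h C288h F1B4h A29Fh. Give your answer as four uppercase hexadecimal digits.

11CB

One's-complement addition (fold any carry out of bit 15 back into bit 0):
  0x0100 + 0xA252 = 0x0A352
  0xA352 + 0x6E00 = 0x11152 → wrap carry → 0x1153
  0x1153 + 0x8604 = 0x09757
  0x9757 + 0xC288 = 0x159DF → wrap carry → 0x59E0
  0x59E0 + 0xF1B4 = 0x14B94 → wrap carry → 0x4B95
  0x4B95 + 0xA29F = 0x0EE34
One's-complement sum = 0xEE34.
Checksum = ~0xEE34 & 0xFFFF = 0x11CB.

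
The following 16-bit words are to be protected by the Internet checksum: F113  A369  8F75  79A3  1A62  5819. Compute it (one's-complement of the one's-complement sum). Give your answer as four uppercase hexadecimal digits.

One's-complement addition (fold any carry out of bit 15 back into bit 0):
  0xF113 + 0xA369 = 0x1947C → wrap carry → 0x947D
  0x947D + 0x8F75 = 0x123F2 → wrap carry → 0x23F3
  0x23F3 + 0x79A3 = 0x09D96
  0x9D96 + 0x1A62 = 0x0B7F8
  0xB7F8 + 0x5819 = 0x11011 → wrap carry → 0x1012
One's-complement sum = 0x1012.
Checksum = ~0x1012 & 0xFFFF = 0xEFED.

EFED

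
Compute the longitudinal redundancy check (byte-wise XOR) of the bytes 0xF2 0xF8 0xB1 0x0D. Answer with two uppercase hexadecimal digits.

XOR the bytes together:
  start with 0xF2
  0xF2 ⊕ 0xF8 = 0x0A
  0x0A ⊕ 0xB1 = 0xBB
  0xBB ⊕ 0x0D = 0xB6

B6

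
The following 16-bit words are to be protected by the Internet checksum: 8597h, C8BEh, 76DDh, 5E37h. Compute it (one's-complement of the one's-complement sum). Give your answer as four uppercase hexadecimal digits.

One's-complement addition (fold any carry out of bit 15 back into bit 0):
  0x8597 + 0xC8BE = 0x14E55 → wrap carry → 0x4E56
  0x4E56 + 0x76DD = 0x0C533
  0xC533 + 0x5E37 = 0x1236A → wrap carry → 0x236B
One's-complement sum = 0x236B.
Checksum = ~0x236B & 0xFFFF = 0xDC94.

DC94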